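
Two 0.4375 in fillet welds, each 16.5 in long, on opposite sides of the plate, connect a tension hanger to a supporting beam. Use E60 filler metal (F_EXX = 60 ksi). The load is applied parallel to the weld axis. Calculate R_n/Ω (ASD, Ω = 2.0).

Effective throat t_e = 0.707 × 0.4375 = 0.3093 in.
Total length L = 33 in; A_we = 0.3093 × 33 = 10.21 in².
F_nw = 0.6 F_EXX = 0.6 × 60 = 36 ksi.
R_n = 36 × 10.21 = 367.5 kips; R_n/Ω = 367.5/2.0 = 183.7 kips.

R_n/Ω ≈ 184 kips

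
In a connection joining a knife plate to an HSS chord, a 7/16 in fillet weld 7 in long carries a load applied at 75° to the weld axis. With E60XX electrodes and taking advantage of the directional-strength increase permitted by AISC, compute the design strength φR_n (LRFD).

φR_n ≈ 86.2 kips

E60XX → F_EXX = 60 ksi.
t_e = 0.707 × 0.4375 = 0.3093 in; A_we = 0.3093 × 7 = 2.165 in².
Directional factor: 1.0 + 0.5 sin^1.5(75°) = 1.475.
F_nw = 0.6 × 60 × 1.475 = 53.09 ksi.
φR_n = 0.75 × 53.09 × 2.165 = 86.21 kips.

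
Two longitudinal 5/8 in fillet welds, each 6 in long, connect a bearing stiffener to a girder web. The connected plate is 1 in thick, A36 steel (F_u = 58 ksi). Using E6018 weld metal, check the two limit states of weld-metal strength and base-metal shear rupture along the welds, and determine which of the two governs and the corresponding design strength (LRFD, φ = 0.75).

φR_n ≈ 143 kip (weld metal governs)

E60XX → F_EXX = 60 ksi.
t_e = 0.707 × 0.625 = 0.4419 in; L = 12 in.
Weld metal: φR_n = 0.75 × 0.6 × 60 × 0.4419 × 12 = 143.2 kip.
Base metal (shear rupture): φR_n = 0.75 × 0.6 × 58 × 1 × 12 = 313.2 kip.
Governing: weld metal.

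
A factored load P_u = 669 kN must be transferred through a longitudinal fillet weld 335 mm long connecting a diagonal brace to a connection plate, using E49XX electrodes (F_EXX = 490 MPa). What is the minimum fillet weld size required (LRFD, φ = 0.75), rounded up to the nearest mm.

w = 13 mm

Total weld length L = 335 mm.
Required throat t_e = P_u / (φ × 0.6 F_EXX × L) = 669 / (0.75 × 0.6 × 490 × 335 × 10⁻³) = 9.057 mm.
Required leg w = t_e / 0.707 = 12.81 mm → use 13 mm.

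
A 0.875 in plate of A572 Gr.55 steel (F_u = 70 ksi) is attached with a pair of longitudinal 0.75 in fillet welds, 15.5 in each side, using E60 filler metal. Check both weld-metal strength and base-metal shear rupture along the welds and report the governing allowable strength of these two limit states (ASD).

R_n/Ω ≈ 296 kip (weld metal governs)

E60XX → F_EXX = 60 ksi.
t_e = 0.707 × 0.75 = 0.5302 in; L = 31 in.
Weld metal: R_n/Ω = (1/2.0) × 0.6 × 60 × 0.5302 × 31 = 295.9 kip.
Base metal (shear rupture): R_n/Ω = (1/2.0) × 0.6 × 70 × 0.875 × 31 = 569.6 kip.
Governing: weld metal.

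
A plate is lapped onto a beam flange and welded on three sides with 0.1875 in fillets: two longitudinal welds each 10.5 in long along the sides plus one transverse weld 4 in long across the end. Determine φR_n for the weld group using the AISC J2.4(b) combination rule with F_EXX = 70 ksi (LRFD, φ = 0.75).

t_e = 0.707 × 0.1875 = 0.1326 in.
R_nwl = 0.6 × 70 × 0.1326 × 21 = 116.9 kip (longitudinal, 2 welds).
R_nwt = 0.6 × 70 × 0.1326 × 4 = 22.27 kip (transverse, base value).
(i) R_nwl + R_nwt = 139.2 kip; (ii) 0.85 R_nwl + 1.5 R_nwt = 132.8 kip.
R_n = max = 139.2 kip [governs: (i)]; φR_n = 104.4 kip.

φR_n ≈ 104 kip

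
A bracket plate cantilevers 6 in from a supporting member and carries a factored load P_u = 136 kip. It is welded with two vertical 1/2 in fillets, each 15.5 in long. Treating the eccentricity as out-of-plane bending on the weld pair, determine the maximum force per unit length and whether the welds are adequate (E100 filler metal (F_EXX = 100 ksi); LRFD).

f_max ≈ 11.1 kip/in; adequate

L_w = 2 × 15.5 = 31 in; section modulus (unit throat) S = 2 × L²/6 = 80.08 in².
Direct shear f_v = P/L_w = 136/31 = 4.387 kip/in.
Moment M = P × e = 136 × 6 = 816 kip·in; bending f_b = M/S = 10.19 kip/in.
f_max = √(f_v² + f_b²) = √(4.387² + 10.19²) = 11.09 kip/in.
φr_n = 0.75 × 0.6 × 100 × (0.707 × 0.5) = 15.91 kip/in → adequate.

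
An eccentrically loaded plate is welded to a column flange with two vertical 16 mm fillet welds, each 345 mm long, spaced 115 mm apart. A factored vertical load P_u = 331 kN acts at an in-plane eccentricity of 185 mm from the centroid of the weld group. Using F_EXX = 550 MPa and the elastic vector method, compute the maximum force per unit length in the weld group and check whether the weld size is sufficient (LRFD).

f_max ≈ 1450 N/mm; adequate

Total weld length L_w = 690 mm. Treat welds as unit-width lines.
Polar moment about centroid: J = 2[d³/12 + d(b/2)²] = 2[345³/12 + 345×57.5²] = 9125000 mm³.
Direct shear f_v = P/L_w = 331×10³ / 690 = 479.7 N/mm (vertical).
Torsion M = P·e = 331×10³ × 185 = 61235000 N·mm.
Critical point at (x, y) = (57.5, 172.5) from centroid. f_tx = M·y/J = 1158 N/mm; f_ty = M·x/J = 385.9 N/mm.
Resultant f_max = √[f_tx² + (f_v + f_ty)²] = √[1158² + (479.7 + 385.9)²] = 1445 N/mm.
Capacity per unit length: φr_n = 0.75 × 0.6 × 550 × (0.707 × 16) = 2800 N/mm.
1445 ≤ 2800 → adequate.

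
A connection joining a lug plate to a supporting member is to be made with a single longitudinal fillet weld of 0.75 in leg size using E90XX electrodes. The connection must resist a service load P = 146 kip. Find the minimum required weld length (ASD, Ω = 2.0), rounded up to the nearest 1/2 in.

L = 10.5 in

E90XX → F_EXX = 90 ksi.
Throat t_e = 0.707 × 0.75 = 0.5302 in.
r_n/Ω = (0.6 × 90 × 0.5302) / 2.0 = 14.32 kip/in.
L_req = P / (r_n/Ω) = 146 / 14.32 = 10.2 in total.
Round up → use L = 10.5 in.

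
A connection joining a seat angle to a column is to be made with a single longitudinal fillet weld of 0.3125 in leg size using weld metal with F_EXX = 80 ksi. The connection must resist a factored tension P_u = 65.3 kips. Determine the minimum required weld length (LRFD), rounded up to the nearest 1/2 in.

Throat t_e = 0.707 × 0.3125 = 0.2209 in.
φr_n = 0.75 × 0.6 × 80 × 0.2209 = 7.954 kips/in.
L_req = P_u / φr_n = 65.3 / 7.954 = 8.21 in total.
Round up → use L = 8.5 in.

L = 8.5 in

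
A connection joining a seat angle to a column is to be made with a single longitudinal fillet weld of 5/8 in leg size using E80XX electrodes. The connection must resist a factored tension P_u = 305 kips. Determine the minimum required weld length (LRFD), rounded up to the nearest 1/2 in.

E80XX → F_EXX = 80 ksi.
Throat t_e = 0.707 × 0.625 = 0.4419 in.
φr_n = 0.75 × 0.6 × 80 × 0.4419 = 15.91 kips/in.
L_req = P_u / φr_n = 305 / 15.91 = 19.17 in total.
Round up → use L = 19.5 in.

L = 19.5 in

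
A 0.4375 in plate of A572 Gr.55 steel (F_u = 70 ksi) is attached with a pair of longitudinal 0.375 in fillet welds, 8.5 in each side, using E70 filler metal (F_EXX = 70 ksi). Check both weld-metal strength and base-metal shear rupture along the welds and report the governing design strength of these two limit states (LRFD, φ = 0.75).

φR_n ≈ 142 kips (weld metal governs)

t_e = 0.707 × 0.375 = 0.2651 in; L = 17 in.
Weld metal: φR_n = 0.75 × 0.6 × 70 × 0.2651 × 17 = 142 kips.
Base metal (shear rupture): φR_n = 0.75 × 0.6 × 70 × 0.4375 × 17 = 234.3 kips.
Governing: weld metal.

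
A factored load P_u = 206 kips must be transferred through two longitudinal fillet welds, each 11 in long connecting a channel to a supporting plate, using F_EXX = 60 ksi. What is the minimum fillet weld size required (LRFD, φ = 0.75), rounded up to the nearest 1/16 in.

Total weld length L = 22 in.
Required throat t_e = P_u / (φ × 0.6 F_EXX × L) = 206 / (0.75 × 0.6 × 60 × 22) = 0.3468 in.
Required leg w = t_e / 0.707 = 0.4905 in → use 1/2 in.

w = 1/2 in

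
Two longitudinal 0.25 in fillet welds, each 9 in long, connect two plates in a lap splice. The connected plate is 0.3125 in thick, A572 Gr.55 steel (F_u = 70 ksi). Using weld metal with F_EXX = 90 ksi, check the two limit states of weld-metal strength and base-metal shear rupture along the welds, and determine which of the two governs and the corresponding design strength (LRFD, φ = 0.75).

φR_n ≈ 129 kip (weld metal governs)

t_e = 0.707 × 0.25 = 0.1767 in; L = 18 in.
Weld metal: φR_n = 0.75 × 0.6 × 90 × 0.1767 × 18 = 128.9 kip.
Base metal (shear rupture): φR_n = 0.75 × 0.6 × 70 × 0.3125 × 18 = 177.2 kip.
Governing: weld metal.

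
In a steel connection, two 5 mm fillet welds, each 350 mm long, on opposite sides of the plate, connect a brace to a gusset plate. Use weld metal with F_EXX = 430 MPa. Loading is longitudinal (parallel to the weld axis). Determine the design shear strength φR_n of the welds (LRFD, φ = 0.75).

φR_n ≈ 479 kN

Effective throat t_e = 0.707 × 5 = 3.535 mm.
Total length L = 700 mm; A_we = 3.535 × 700 = 2474 mm².
F_nw = 0.6 F_EXX = 0.6 × 430 = 258 MPa.
φR_n = 0.75 × 258 × 2474 × 10⁻³ = 478.8 kN.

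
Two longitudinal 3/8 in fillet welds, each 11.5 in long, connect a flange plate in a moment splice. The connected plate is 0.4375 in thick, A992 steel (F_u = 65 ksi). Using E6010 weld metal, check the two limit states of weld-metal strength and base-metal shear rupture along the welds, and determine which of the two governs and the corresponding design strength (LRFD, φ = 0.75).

φR_n ≈ 165 kips (weld metal governs)

E60XX → F_EXX = 60 ksi.
t_e = 0.707 × 0.375 = 0.2651 in; L = 23 in.
Weld metal: φR_n = 0.75 × 0.6 × 60 × 0.2651 × 23 = 164.6 kips.
Base metal (shear rupture): φR_n = 0.75 × 0.6 × 65 × 0.4375 × 23 = 294.3 kips.
Governing: weld metal.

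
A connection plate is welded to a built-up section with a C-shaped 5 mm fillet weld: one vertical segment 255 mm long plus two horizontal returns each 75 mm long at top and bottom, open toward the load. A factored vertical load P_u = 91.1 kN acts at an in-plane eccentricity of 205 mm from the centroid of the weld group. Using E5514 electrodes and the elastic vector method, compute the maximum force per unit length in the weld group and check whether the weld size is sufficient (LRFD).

f_max ≈ 780 N/mm; adequate

E55XX → F_EXX = 550 MPa.
Total weld length L_w = 405 mm. Treat welds as unit-width lines.
Centroid: x̄ = 2×75×37.5 / 405 = 13.89 mm from the vertical weld.
Polar moment about centroid: J = I_x + I_y = [255³/12 + 2×75×127.5²] + [255×13.89² + 2(75³/12 + 75×23.61²)] = 4023000 mm³.
Direct shear f_v = P/L_w = 91.1×10³ / 405 = 224.9 N/mm (vertical).
Torsion M = P·e = 91.1×10³ × 205 = 18676000 N·mm.
Critical point at (x, y) = (61.11, 127.5) from centroid. f_tx = M·y/J = 591.8 N/mm; f_ty = M·x/J = 283.7 N/mm.
Resultant f_max = √[f_tx² + (f_v + f_ty)²] = √[591.8² + (224.9 + 283.7)²] = 780.3 N/mm.
Capacity per unit length: φr_n = 0.75 × 0.6 × 550 × (0.707 × 5) = 874.9 N/mm.
780.3 ≤ 874.9 → adequate.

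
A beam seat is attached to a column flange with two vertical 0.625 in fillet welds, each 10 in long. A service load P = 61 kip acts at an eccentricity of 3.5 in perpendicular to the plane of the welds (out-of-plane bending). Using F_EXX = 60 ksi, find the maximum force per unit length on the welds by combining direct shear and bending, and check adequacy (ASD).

L_w = 2 × 10 = 20 in; section modulus (unit throat) S = 2 × L²/6 = 33.33 in².
Direct shear f_v = P/L_w = 61/20 = 3.05 kip/in.
Moment M = P × e = 61 × 3.5 = 213.5 kip·in; bending f_b = M/S = 6.405 kip/in.
f_max = √(f_v² + f_b²) = √(3.05² + 6.405²) = 7.094 kip/in.
r_n/Ω = (1/2.0) × 0.6 × 60 × (0.707 × 0.625) = 7.954 kip/in → adequate.

f_max ≈ 7.09 kip/in; adequate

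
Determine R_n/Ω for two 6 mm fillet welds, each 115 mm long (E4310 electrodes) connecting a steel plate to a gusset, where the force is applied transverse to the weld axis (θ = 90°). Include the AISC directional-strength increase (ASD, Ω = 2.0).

R_n/Ω ≈ 189 kN

E43XX → F_EXX = 430 MPa.
t_e = 0.707 × 6 = 4.242 mm; A_we = 4.242 × 230 = 975.7 mm².
Directional factor: 1.0 + 0.5 sin^1.5(90°) = 1.5.
F_nw = 0.6 × 430 × 1.5 = 387 MPa.
R_n/Ω = (387 × 975.7) / 2.0 × 10⁻³ = 188.8 kN.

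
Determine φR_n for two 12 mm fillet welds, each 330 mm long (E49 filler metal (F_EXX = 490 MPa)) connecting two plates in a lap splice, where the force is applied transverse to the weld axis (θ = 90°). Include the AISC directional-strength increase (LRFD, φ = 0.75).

t_e = 0.707 × 12 = 8.484 mm; A_we = 8.484 × 660 = 5599 mm².
Directional factor: 1.0 + 0.5 sin^1.5(90°) = 1.5.
F_nw = 0.6 × 490 × 1.5 = 441 MPa.
φR_n = 0.75 × 441 × 5599 × 10⁻³ = 1852 kN.

φR_n ≈ 1850 kN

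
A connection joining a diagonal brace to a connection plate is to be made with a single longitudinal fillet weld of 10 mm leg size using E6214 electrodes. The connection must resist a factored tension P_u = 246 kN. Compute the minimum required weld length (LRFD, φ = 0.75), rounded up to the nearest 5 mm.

E62XX → F_EXX = 620 MPa.
Throat t_e = 0.707 × 10 = 7.07 mm.
φr_n = 0.75 × 0.6 × 620 × 7.07 × 10⁻³ = 1.973 kN/mm.
L_req = P_u / φr_n = 246 / 1.973 = 124.7 mm total.
Round up → use L = 125 mm.

L = 125 mm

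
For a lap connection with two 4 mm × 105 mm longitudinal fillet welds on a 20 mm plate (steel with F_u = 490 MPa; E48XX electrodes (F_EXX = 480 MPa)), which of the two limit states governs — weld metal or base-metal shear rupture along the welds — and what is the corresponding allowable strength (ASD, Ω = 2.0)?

R_n/Ω ≈ 85.5 kN (weld metal governs)

t_e = 0.707 × 4 = 2.828 mm; L = 210 mm.
Weld metal: R_n/Ω = (1/2.0) × 0.6 × 480 × 2.828 × 210 × 10⁻³ = 85.52 kN.
Base metal (shear rupture): R_n/Ω = (1/2.0) × 0.6 × 490 × 20 × 210 × 10⁻³ = 617.4 kN.
Governing: weld metal.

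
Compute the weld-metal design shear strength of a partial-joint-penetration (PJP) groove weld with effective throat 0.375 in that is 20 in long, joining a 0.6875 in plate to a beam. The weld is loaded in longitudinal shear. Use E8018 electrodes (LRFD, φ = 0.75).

E80XX → F_EXX = 80 ksi.
Effective throat (given) t_e = 0.375 in.
A_we = 0.375 × 20 = 7.5 in².
F_nw = 0.6 F_EXX = 48 ksi.
φR_n = 0.75 × 48 × 7.5 = 270 kips.

φR_n ≈ 270 kips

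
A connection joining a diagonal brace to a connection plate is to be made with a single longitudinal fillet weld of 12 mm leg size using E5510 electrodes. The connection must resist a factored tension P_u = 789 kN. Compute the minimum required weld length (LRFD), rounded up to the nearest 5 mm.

L = 380 mm

E55XX → F_EXX = 550 MPa.
Throat t_e = 0.707 × 12 = 8.484 mm.
φr_n = 0.75 × 0.6 × 550 × 8.484 × 10⁻³ = 2.1 kN/mm.
L_req = P_u / φr_n = 789 / 2.1 = 375.8 mm total.
Round up → use L = 380 mm.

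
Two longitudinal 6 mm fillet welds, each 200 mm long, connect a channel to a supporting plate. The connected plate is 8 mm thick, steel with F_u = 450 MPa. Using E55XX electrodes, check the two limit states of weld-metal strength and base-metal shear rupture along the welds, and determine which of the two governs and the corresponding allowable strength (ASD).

R_n/Ω ≈ 280 kN (weld metal governs)

E55XX → F_EXX = 550 MPa.
t_e = 0.707 × 6 = 4.242 mm; L = 400 mm.
Weld metal: R_n/Ω = (1/2.0) × 0.6 × 550 × 4.242 × 400 × 10⁻³ = 280 kN.
Base metal (shear rupture): R_n/Ω = (1/2.0) × 0.6 × 450 × 8 × 400 × 10⁻³ = 432 kN.
Governing: weld metal.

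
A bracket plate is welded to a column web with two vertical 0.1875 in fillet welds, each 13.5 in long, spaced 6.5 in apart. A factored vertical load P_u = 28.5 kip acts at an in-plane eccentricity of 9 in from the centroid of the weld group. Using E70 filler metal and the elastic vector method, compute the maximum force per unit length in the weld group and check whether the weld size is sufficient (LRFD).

f_max ≈ 3.36 kip/in; adequate

E70XX → F_EXX = 70 ksi.
Total weld length L_w = 27 in. Treat welds as unit-width lines.
Polar moment about centroid: J = 2[d³/12 + d(b/2)²] = 2[13.5³/12 + 13.5×3.25²] = 695.2 in³.
Direct shear f_v = P/L_w = 28.5 / 27 = 1.056 kip/in (vertical).
Torsion M = P·e = 28.5 × 9 = 256.5 kip·in.
Critical point at (x, y) = (3.25, 6.75) from centroid. f_tx = M·y/J = 2.49 kip/in; f_ty = M·x/J = 1.199 kip/in.
Resultant f_max = √[f_tx² + (f_v + f_ty)²] = √[2.49² + (1.056 + 1.199)²] = 3.359 kip/in.
Capacity per unit length: φr_n = 0.75 × 0.6 × 70 × (0.707 × 0.1875) = 4.176 kip/in.
3.359 ≤ 4.176 → adequate.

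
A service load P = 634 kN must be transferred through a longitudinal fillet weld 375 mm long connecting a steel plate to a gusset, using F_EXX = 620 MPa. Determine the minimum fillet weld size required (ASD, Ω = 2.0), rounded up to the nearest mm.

Total weld length L = 375 mm.
Required throat t_e = P × Ω / (0.6 F_EXX × L) = 634 × 2.0 / (0.6 × 620 × 375 × 10⁻³) = 9.09 mm.
Required leg w = t_e / 0.707 = 12.86 mm → use 13 mm.

w = 13 mm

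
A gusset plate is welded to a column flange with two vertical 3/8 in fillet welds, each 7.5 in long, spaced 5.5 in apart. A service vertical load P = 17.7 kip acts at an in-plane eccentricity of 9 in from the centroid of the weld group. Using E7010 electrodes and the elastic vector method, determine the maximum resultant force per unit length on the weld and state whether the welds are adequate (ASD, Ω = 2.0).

f_max ≈ 4.82 kip/in; adequate

E70XX → F_EXX = 70 ksi.
Total weld length L_w = 15 in. Treat welds as unit-width lines.
Polar moment about centroid: J = 2[d³/12 + d(b/2)²] = 2[7.5³/12 + 7.5×2.75²] = 183.8 in³.
Direct shear f_v = P/L_w = 17.7 / 15 = 1.18 kip/in (vertical).
Torsion M = P·e = 17.7 × 9 = 159.3 kip·in.
Critical point at (x, y) = (2.75, 3.75) from centroid. f_tx = M·y/J = 3.251 kip/in; f_ty = M·x/J = 2.384 kip/in.
Resultant f_max = √[f_tx² + (f_v + f_ty)²] = √[3.251² + (1.18 + 2.384)²] = 4.824 kip/in.
Capacity per unit length: r_n/Ω = (1/2.0) × 0.6 × 70 × (0.707 × 0.375) = 5.568 kip/in.
4.824 ≤ 5.568 → adequate.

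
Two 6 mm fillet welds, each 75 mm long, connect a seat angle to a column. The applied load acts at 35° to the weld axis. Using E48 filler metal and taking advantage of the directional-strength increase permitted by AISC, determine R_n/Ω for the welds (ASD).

E48XX → F_EXX = 480 MPa.
t_e = 0.707 × 6 = 4.242 mm; A_we = 4.242 × 150 = 636.3 mm².
Directional factor: 1.0 + 0.5 sin^1.5(35°) = 1.217.
F_nw = 0.6 × 480 × 1.217 = 350.6 MPa.
R_n/Ω = (350.6 × 636.3) / 2.0 × 10⁻³ = 111.5 kN.

R_n/Ω ≈ 112 kN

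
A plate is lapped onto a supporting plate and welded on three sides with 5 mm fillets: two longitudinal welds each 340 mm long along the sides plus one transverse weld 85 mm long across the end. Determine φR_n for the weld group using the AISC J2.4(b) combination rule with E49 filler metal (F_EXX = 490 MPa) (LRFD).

t_e = 0.707 × 5 = 3.535 mm.
R_nwl = 0.6 × 490 × 3.535 × 680 × 10⁻³ = 706.7 kN (longitudinal, 2 welds).
R_nwt = 0.6 × 490 × 3.535 × 85 × 10⁻³ = 88.34 kN (transverse, base value).
(i) R_nwl + R_nwt = 795.1 kN; (ii) 0.85 R_nwl + 1.5 R_nwt = 733.2 kN.
R_n = max = 795.1 kN [governs: (i)]; φR_n = 596.3 kN.

φR_n ≈ 596 kN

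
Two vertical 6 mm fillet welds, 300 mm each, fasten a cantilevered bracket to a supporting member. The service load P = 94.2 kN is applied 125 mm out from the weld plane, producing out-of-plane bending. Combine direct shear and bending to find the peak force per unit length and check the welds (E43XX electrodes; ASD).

E43XX → F_EXX = 430 MPa.
L_w = 2 × 300 = 600 mm; section modulus (unit throat) S = 2 × L²/6 = 30000 mm².
Direct shear f_v = P/L_w = 94.2×10³/600 = 157 N/mm.
Moment M = P × e = 94.2×10³ × 125 = 11775000 N·mm; bending f_b = M/S = 392.5 N/mm.
f_max = √(f_v² + f_b²) = √(157² + 392.5²) = 422.7 N/mm.
r_n/Ω = (1/2.0) × 0.6 × 430 × (0.707 × 6) = 547.2 N/mm → adequate.

f_max ≈ 423 N/mm; adequate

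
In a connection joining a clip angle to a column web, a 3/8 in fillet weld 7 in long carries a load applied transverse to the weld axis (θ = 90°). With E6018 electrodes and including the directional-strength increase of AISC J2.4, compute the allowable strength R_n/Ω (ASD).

E60XX → F_EXX = 60 ksi.
t_e = 0.707 × 0.375 = 0.2651 in; A_we = 0.2651 × 7 = 1.856 in².
Directional factor: 1.0 + 0.5 sin^1.5(90°) = 1.5.
F_nw = 0.6 × 60 × 1.5 = 54 ksi.
R_n/Ω = (54 × 1.856) / 2.0 = 50.11 kip.

R_n/Ω ≈ 50.1 kip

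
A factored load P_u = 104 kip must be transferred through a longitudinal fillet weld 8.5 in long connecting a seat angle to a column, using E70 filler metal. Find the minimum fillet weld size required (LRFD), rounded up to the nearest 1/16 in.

E70XX → F_EXX = 70 ksi.
Total weld length L = 8.5 in.
Required throat t_e = P_u / (φ × 0.6 F_EXX × L) = 104 / (0.75 × 0.6 × 70 × 8.5) = 0.3884 in.
Required leg w = t_e / 0.707 = 0.5494 in → use 9/16 in.

w = 9/16 in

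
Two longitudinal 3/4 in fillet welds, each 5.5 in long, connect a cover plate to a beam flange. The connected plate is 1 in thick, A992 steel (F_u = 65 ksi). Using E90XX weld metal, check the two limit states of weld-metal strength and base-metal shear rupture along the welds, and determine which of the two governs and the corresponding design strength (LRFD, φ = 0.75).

E90XX → F_EXX = 90 ksi.
t_e = 0.707 × 0.75 = 0.5302 in; L = 11 in.
Weld metal: φR_n = 0.75 × 0.6 × 90 × 0.5302 × 11 = 236.2 kips.
Base metal (shear rupture): φR_n = 0.75 × 0.6 × 65 × 1 × 11 = 321.8 kips.
Governing: weld metal.

φR_n ≈ 236 kips (weld metal governs)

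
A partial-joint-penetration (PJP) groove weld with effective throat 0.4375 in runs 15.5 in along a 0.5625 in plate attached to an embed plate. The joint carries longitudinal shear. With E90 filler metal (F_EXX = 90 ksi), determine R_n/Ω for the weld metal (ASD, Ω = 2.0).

Effective throat (given) t_e = 0.4375 in.
A_we = 0.4375 × 15.5 = 6.781 in².
F_nw = 0.6 F_EXX = 54 ksi.
R_n/Ω = (54 × 6.781) / 2.0 = 183.1 kip.

R_n/Ω ≈ 183 kip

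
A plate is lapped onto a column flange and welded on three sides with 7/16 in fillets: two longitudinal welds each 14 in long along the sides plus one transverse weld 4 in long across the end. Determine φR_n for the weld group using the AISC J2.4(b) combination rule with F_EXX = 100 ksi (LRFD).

t_e = 0.707 × 0.4375 = 0.3093 in.
R_nwl = 0.6 × 100 × 0.3093 × 28 = 519.6 kips (longitudinal, 2 welds).
R_nwt = 0.6 × 100 × 0.3093 × 4 = 74.23 kips (transverse, base value).
(i) R_nwl + R_nwt = 593.9 kips; (ii) 0.85 R_nwl + 1.5 R_nwt = 553.1 kips.
R_n = max = 593.9 kips [governs: (i)]; φR_n = 445.4 kips.

φR_n ≈ 445 kips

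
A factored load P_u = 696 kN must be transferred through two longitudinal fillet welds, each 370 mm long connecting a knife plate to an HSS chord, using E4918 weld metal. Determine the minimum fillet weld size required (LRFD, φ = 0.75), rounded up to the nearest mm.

E49XX → F_EXX = 490 MPa.
Total weld length L = 740 mm.
Required throat t_e = P_u / (φ × 0.6 F_EXX × L) = 696 / (0.75 × 0.6 × 490 × 740 × 10⁻³) = 4.265 mm.
Required leg w = t_e / 0.707 = 6.033 mm → use 7 mm.

w = 7 mm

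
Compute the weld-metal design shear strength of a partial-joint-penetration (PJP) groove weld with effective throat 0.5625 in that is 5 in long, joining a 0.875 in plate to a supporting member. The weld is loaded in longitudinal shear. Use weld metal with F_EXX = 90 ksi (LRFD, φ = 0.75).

Effective throat (given) t_e = 0.5625 in.
A_we = 0.5625 × 5 = 2.812 in².
F_nw = 0.6 F_EXX = 54 ksi.
φR_n = 0.75 × 54 × 2.812 = 113.9 kips.

φR_n ≈ 114 kips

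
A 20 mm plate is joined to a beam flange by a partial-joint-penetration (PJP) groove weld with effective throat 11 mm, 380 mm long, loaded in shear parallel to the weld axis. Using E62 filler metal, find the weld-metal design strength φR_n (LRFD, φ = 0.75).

E62XX → F_EXX = 620 MPa.
Effective throat (given) t_e = 11 mm.
A_we = 11 × 380 = 4180 mm².
F_nw = 0.6 F_EXX = 372 MPa.
φR_n = 0.75 × 372 × 4180 × 10⁻³ = 1166 kN.

φR_n ≈ 1170 kN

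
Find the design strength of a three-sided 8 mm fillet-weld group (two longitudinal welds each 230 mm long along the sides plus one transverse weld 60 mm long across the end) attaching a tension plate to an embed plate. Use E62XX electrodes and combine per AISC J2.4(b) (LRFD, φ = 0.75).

φR_n ≈ 821 kN

E62XX → F_EXX = 620 MPa.
t_e = 0.707 × 8 = 5.656 mm.
R_nwl = 0.6 × 620 × 5.656 × 460 × 10⁻³ = 967.9 kN (longitudinal, 2 welds).
R_nwt = 0.6 × 620 × 5.656 × 60 × 10⁻³ = 126.2 kN (transverse, base value).
(i) R_nwl + R_nwt = 1094 kN; (ii) 0.85 R_nwl + 1.5 R_nwt = 1012 kN.
R_n = max = 1094 kN [governs: (i)]; φR_n = 820.6 kN.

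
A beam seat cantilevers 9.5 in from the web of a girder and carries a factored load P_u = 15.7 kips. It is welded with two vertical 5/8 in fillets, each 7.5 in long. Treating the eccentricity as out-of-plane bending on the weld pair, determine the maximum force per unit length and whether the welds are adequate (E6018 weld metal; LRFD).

E60XX → F_EXX = 60 ksi.
L_w = 2 × 7.5 = 15 in; section modulus (unit throat) S = 2 × L²/6 = 18.75 in².
Direct shear f_v = P/L_w = 15.7/15 = 1.047 kip/in.
Moment M = P × e = 15.7 × 9.5 = 149.15 kip·in; bending f_b = M/S = 7.955 kip/in.
f_max = √(f_v² + f_b²) = √(1.047² + 7.955²) = 8.023 kip/in.
φr_n = 0.75 × 0.6 × 60 × (0.707 × 0.625) = 11.93 kip/in → adequate.

f_max ≈ 8.02 kip/in; adequate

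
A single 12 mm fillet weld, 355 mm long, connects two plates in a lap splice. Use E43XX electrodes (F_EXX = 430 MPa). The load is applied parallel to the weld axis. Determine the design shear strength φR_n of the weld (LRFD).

φR_n ≈ 583 kN

Effective throat t_e = 0.707 × 12 = 8.484 mm.
Total length L = 355 mm; A_we = 8.484 × 355 = 3012 mm².
F_nw = 0.6 F_EXX = 0.6 × 430 = 258 MPa.
φR_n = 0.75 × 258 × 3012 × 10⁻³ = 582.8 kN.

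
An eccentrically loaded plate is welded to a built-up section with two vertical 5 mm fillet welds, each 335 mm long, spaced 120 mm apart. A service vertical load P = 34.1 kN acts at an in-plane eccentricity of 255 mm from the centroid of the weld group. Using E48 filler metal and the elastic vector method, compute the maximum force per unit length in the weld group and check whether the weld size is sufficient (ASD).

f_max ≈ 201 N/mm; adequate

E48XX → F_EXX = 480 MPa.
Total weld length L_w = 670 mm. Treat welds as unit-width lines.
Polar moment about centroid: J = 2[d³/12 + d(b/2)²] = 2[335³/12 + 335×60²] = 8678000 mm³.
Direct shear f_v = P/L_w = 34.1×10³ / 670 = 50.9 N/mm (vertical).
Torsion M = P·e = 34.1×10³ × 255 = 8695500 N·mm.
Critical point at (x, y) = (60, 167.5) from centroid. f_tx = M·y/J = 167.8 N/mm; f_ty = M·x/J = 60.12 N/mm.
Resultant f_max = √[f_tx² + (f_v + f_ty)²] = √[167.8² + (50.9 + 60.12)²] = 201.2 N/mm.
Capacity per unit length: r_n/Ω = (1/2.0) × 0.6 × 480 × (0.707 × 5) = 509 N/mm.
201.2 ≤ 509 → adequate.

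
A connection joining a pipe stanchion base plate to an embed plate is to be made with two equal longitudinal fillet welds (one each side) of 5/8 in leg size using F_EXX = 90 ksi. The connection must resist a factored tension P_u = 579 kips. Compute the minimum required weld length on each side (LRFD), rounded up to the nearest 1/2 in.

L = 16.5 in on each side

Throat t_e = 0.707 × 0.625 = 0.4419 in.
φr_n = 0.75 × 0.6 × 90 × 0.4419 = 17.9 kips/in.
L_req = P_u / φr_n = 579 / 17.9 = 32.35 in total.
Per side: 32.35 / 2 = 16.18 in.
Round up → use L = 16.5 in on each side.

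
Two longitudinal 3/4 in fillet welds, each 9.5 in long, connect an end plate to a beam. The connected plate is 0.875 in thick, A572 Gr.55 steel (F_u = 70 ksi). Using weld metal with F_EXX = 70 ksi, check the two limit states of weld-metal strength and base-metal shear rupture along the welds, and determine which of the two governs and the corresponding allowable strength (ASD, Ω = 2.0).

t_e = 0.707 × 0.75 = 0.5302 in; L = 19 in.
Weld metal: R_n/Ω = (1/2.0) × 0.6 × 70 × 0.5302 × 19 = 211.6 kip.
Base metal (shear rupture): R_n/Ω = (1/2.0) × 0.6 × 70 × 0.875 × 19 = 349.1 kip.
Governing: weld metal.

R_n/Ω ≈ 212 kip (weld metal governs)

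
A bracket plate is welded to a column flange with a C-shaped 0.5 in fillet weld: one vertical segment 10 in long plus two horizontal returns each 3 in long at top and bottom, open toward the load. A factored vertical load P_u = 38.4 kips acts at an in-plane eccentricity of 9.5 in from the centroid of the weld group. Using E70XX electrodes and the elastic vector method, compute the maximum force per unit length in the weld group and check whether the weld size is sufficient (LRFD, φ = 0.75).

f_max ≈ 9.54 kip/in; adequate

E70XX → F_EXX = 70 ksi.
Total weld length L_w = 16 in. Treat welds as unit-width lines.
Centroid: x̄ = 2×3×1.5 / 16 = 0.5625 in from the vertical weld.
Polar moment about centroid: J = I_x + I_y = [10³/12 + 2×3×5²] + [10×0.5625² + 2(3³/12 + 3×0.9375²)] = 246.3 in³.
Direct shear f_v = P/L_w = 38.4 / 16 = 2.4 kip/in (vertical).
Torsion M = P·e = 38.4 × 9.5 = 364.8 kip·in.
Critical point at (x, y) = (2.438, 5) from centroid. f_tx = M·y/J = 7.406 kip/in; f_ty = M·x/J = 3.611 kip/in.
Resultant f_max = √[f_tx² + (f_v + f_ty)²] = √[7.406² + (2.4 + 3.611)²] = 9.539 kip/in.
Capacity per unit length: φr_n = 0.75 × 0.6 × 70 × (0.707 × 0.5) = 11.14 kip/in.
9.539 ≤ 11.14 → adequate.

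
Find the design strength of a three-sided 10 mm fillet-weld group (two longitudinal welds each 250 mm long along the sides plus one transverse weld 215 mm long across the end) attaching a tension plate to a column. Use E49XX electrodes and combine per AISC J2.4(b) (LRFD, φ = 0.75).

E49XX → F_EXX = 490 MPa.
t_e = 0.707 × 10 = 7.07 mm.
R_nwl = 0.6 × 490 × 7.07 × 500 × 10⁻³ = 1039 kN (longitudinal, 2 welds).
R_nwt = 0.6 × 490 × 7.07 × 215 × 10⁻³ = 446.9 kN (transverse, base value).
(i) R_nwl + R_nwt = 1486 kN; (ii) 0.85 R_nwl + 1.5 R_nwt = 1554 kN.
R_n = max = 1554 kN [governs: (ii)]; φR_n = 1165 kN.

φR_n ≈ 1170 kN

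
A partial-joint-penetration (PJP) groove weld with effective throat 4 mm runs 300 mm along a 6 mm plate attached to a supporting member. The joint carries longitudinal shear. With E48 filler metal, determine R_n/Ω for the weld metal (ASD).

R_n/Ω ≈ 173 kN

E48XX → F_EXX = 480 MPa.
Effective throat (given) t_e = 4 mm.
A_we = 4 × 300 = 1200 mm².
F_nw = 0.6 F_EXX = 288 MPa.
R_n/Ω = (288 × 1200) / 2.0 × 10⁻³ = 172.8 kN.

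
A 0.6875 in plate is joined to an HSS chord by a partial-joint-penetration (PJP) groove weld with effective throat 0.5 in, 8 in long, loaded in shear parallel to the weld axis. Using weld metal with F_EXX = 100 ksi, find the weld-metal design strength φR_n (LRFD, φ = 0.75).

φR_n ≈ 180 kips

Effective throat (given) t_e = 0.5 in.
A_we = 0.5 × 8 = 4 in².
F_nw = 0.6 F_EXX = 60 ksi.
φR_n = 0.75 × 60 × 4 = 180 kips.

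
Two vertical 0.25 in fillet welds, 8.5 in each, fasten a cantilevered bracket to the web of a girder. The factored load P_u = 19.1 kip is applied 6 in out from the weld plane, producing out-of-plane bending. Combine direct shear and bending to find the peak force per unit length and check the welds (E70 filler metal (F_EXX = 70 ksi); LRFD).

L_w = 2 × 8.5 = 17 in; section modulus (unit throat) S = 2 × L²/6 = 24.08 in².
Direct shear f_v = P/L_w = 19.1/17 = 1.124 kip/in.
Moment M = P × e = 19.1 × 6 = 114.6 kip·in; bending f_b = M/S = 4.758 kip/in.
f_max = √(f_v² + f_b²) = √(1.124² + 4.758²) = 4.889 kip/in.
φr_n = 0.75 × 0.6 × 70 × (0.707 × 0.25) = 5.568 kip/in → adequate.

f_max ≈ 4.89 kip/in; adequate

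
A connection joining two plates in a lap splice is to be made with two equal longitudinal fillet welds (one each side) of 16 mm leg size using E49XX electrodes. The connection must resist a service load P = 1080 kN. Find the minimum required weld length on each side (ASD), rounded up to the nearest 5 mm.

E49XX → F_EXX = 490 MPa.
Throat t_e = 0.707 × 16 = 11.31 mm.
r_n/Ω = (0.6 × 490 × 11.31) / 2.0 = 1663 N/mm = 1.663 kN/mm.
L_req = P / (r_n/Ω) = 1080 / 1.663 = 649.5 mm total.
Per side: 649.5 / 2 = 324.7 mm.
Round up → use L = 325 mm on each side.

L = 325 mm on each side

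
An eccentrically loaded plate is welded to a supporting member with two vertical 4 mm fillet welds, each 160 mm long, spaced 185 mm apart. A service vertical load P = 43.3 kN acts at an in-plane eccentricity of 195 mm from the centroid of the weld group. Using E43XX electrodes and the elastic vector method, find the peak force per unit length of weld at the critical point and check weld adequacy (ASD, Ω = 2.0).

f_max ≈ 414 N/mm; NOT adequate

E43XX → F_EXX = 430 MPa.
Total weld length L_w = 320 mm. Treat welds as unit-width lines.
Polar moment about centroid: J = 2[d³/12 + d(b/2)²] = 2[160³/12 + 160×92.5²] = 3421000 mm³.
Direct shear f_v = P/L_w = 43.3×10³ / 320 = 135.3 N/mm (vertical).
Torsion M = P·e = 43.3×10³ × 195 = 8443500 N·mm.
Critical point at (x, y) = (92.5, 80) from centroid. f_tx = M·y/J = 197.5 N/mm; f_ty = M·x/J = 228.3 N/mm.
Resultant f_max = √[f_tx² + (f_v + f_ty)²] = √[197.5² + (135.3 + 228.3)²] = 413.8 N/mm.
Capacity per unit length: r_n/Ω = (1/2.0) × 0.6 × 430 × (0.707 × 4) = 364.8 N/mm.
413.8 > 364.8 → NOT adequate.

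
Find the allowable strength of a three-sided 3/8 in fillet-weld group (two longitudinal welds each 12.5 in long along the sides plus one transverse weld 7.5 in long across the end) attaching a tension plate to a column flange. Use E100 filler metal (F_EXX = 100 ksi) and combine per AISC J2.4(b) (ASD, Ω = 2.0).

t_e = 0.707 × 0.375 = 0.2651 in.
R_nwl = 0.6 × 100 × 0.2651 × 25 = 397.7 kips (longitudinal, 2 welds).
R_nwt = 0.6 × 100 × 0.2651 × 7.5 = 119.3 kips (transverse, base value).
(i) R_nwl + R_nwt = 517 kips; (ii) 0.85 R_nwl + 1.5 R_nwt = 517 kips.
R_n = max = 517 kips [governs: (ii)]; R_n/Ω = 258.5 kips.

R_n/Ω ≈ 258 kips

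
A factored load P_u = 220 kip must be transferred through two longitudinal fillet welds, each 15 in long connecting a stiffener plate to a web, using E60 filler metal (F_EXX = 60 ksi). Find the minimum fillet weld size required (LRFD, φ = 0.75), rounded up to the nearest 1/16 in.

w = 7/16 in

Total weld length L = 30 in.
Required throat t_e = P_u / (φ × 0.6 F_EXX × L) = 220 / (0.75 × 0.6 × 60 × 30) = 0.2716 in.
Required leg w = t_e / 0.707 = 0.3842 in → use 7/16 in.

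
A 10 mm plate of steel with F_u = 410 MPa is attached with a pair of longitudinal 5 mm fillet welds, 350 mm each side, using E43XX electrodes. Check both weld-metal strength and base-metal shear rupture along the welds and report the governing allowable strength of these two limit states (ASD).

R_n/Ω ≈ 319 kN (weld metal governs)

E43XX → F_EXX = 430 MPa.
t_e = 0.707 × 5 = 3.535 mm; L = 700 mm.
Weld metal: R_n/Ω = (1/2.0) × 0.6 × 430 × 3.535 × 700 × 10⁻³ = 319.2 kN.
Base metal (shear rupture): R_n/Ω = (1/2.0) × 0.6 × 410 × 10 × 700 × 10⁻³ = 861 kN.
Governing: weld metal.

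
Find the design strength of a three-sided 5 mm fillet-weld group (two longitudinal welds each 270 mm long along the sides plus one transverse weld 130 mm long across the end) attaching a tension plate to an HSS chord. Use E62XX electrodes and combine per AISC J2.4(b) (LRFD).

E62XX → F_EXX = 620 MPa.
t_e = 0.707 × 5 = 3.535 mm.
R_nwl = 0.6 × 620 × 3.535 × 540 × 10⁻³ = 710.1 kN (longitudinal, 2 welds).
R_nwt = 0.6 × 620 × 3.535 × 130 × 10⁻³ = 171 kN (transverse, base value).
(i) R_nwl + R_nwt = 881.1 kN; (ii) 0.85 R_nwl + 1.5 R_nwt = 860 kN.
R_n = max = 881.1 kN [governs: (i)]; φR_n = 660.8 kN.

φR_n ≈ 661 kN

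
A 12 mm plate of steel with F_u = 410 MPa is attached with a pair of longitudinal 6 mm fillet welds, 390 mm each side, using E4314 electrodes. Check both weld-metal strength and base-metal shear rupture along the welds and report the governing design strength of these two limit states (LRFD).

φR_n ≈ 640 kN (weld metal governs)

E43XX → F_EXX = 430 MPa.
t_e = 0.707 × 6 = 4.242 mm; L = 780 mm.
Weld metal: φR_n = 0.75 × 0.6 × 430 × 4.242 × 780 × 10⁻³ = 640.2 kN.
Base metal (shear rupture): φR_n = 0.75 × 0.6 × 410 × 12 × 780 × 10⁻³ = 1727 kN.
Governing: weld metal.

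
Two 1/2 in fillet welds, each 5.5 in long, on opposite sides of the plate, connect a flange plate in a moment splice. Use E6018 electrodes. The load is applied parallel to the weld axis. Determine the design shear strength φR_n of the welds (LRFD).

E60XX → F_EXX = 60 ksi.
Effective throat t_e = 0.707 × 0.5 = 0.3535 in.
Total length L = 11 in; A_we = 0.3535 × 11 = 3.888 in².
F_nw = 0.6 F_EXX = 0.6 × 60 = 36 ksi.
φR_n = 0.75 × 36 × 3.888 = 105 kips.

φR_n ≈ 105 kips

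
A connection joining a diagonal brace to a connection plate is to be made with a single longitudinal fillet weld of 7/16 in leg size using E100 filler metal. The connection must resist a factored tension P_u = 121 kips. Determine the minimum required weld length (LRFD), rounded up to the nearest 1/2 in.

E100XX → F_EXX = 100 ksi.
Throat t_e = 0.707 × 0.4375 = 0.3093 in.
φr_n = 0.75 × 0.6 × 100 × 0.3093 = 13.92 kips/in.
L_req = P_u / φr_n = 121 / 13.92 = 8.693 in total.
Round up → use L = 9 in.

L = 9 in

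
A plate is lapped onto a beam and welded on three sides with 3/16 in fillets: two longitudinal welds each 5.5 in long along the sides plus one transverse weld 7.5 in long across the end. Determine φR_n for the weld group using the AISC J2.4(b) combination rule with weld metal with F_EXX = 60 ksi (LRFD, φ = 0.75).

t_e = 0.707 × 0.1875 = 0.1326 in.
R_nwl = 0.6 × 60 × 0.1326 × 11 = 52.49 kips (longitudinal, 2 welds).
R_nwt = 0.6 × 60 × 0.1326 × 7.5 = 35.79 kips (transverse, base value).
(i) R_nwl + R_nwt = 88.29 kips; (ii) 0.85 R_nwl + 1.5 R_nwt = 98.31 kips.
R_n = max = 98.31 kips [governs: (ii)]; φR_n = 73.73 kips.

φR_n ≈ 73.7 kips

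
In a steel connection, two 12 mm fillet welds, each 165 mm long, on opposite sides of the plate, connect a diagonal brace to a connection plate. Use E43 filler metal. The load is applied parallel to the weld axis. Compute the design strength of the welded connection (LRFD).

φR_n ≈ 542 kN

E43XX → F_EXX = 430 MPa.
Effective throat t_e = 0.707 × 12 = 8.484 mm.
Total length L = 330 mm; A_we = 8.484 × 330 = 2800 mm².
F_nw = 0.6 F_EXX = 0.6 × 430 = 258 MPa.
φR_n = 0.75 × 258 × 2800 × 10⁻³ = 541.7 kN.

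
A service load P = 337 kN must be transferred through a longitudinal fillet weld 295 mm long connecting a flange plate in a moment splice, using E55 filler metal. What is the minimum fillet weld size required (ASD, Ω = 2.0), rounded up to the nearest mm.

w = 10 mm

E55XX → F_EXX = 550 MPa.
Total weld length L = 295 mm.
Required throat t_e = P × Ω / (0.6 F_EXX × L) = 337 × 2.0 / (0.6 × 550 × 295 × 10⁻³) = 6.923 mm.
Required leg w = t_e / 0.707 = 9.793 mm → use 10 mm.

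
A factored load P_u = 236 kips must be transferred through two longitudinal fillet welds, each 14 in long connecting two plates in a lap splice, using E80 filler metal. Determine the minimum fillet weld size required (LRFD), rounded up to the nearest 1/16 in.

E80XX → F_EXX = 80 ksi.
Total weld length L = 28 in.
Required throat t_e = P_u / (φ × 0.6 F_EXX × L) = 236 / (0.75 × 0.6 × 80 × 28) = 0.2341 in.
Required leg w = t_e / 0.707 = 0.3312 in → use 3/8 in.

w = 3/8 in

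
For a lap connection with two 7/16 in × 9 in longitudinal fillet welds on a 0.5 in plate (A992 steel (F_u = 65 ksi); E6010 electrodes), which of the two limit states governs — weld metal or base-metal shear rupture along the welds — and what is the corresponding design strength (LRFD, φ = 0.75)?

φR_n ≈ 150 kips (weld metal governs)

E60XX → F_EXX = 60 ksi.
t_e = 0.707 × 0.4375 = 0.3093 in; L = 18 in.
Weld metal: φR_n = 0.75 × 0.6 × 60 × 0.3093 × 18 = 150.3 kips.
Base metal (shear rupture): φR_n = 0.75 × 0.6 × 65 × 0.5 × 18 = 263.2 kips.
Governing: weld metal.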